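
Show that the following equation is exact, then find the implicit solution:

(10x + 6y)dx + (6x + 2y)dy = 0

Verify exactness: ∂M/∂y = ∂N/∂x ✓
Find F(x,y) such that ∂F/∂x = M, ∂F/∂y = N
Solution: 5x² + 6xy + y² = C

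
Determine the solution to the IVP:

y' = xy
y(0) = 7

General solution: y = Ce^(x²/2)
Applying IC y(0) = 7:
Particular solution: y = 7e^(x²/2)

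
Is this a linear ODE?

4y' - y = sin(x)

Yes. Linear (y and its derivatives appear to the first power only, no products of y terms)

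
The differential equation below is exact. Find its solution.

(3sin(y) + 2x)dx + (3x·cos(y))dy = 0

Verify exactness: ∂M/∂y = ∂N/∂x ✓
Find F(x,y) such that ∂F/∂x = M, ∂F/∂y = N
Solution: 3x·sin(y) + x² = C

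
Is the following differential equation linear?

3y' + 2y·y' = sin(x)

No. Nonlinear (product y·y')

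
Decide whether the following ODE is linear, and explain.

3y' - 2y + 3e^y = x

Nonlinear (e^y is nonlinear in y)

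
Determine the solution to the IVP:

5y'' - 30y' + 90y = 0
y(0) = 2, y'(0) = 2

General solution: y = e^(3x)(C₁cos(3x) + C₂sin(3x))
Complex roots r = 3 ± 3i
Applying ICs: C₁ = 2, C₂ = -4/3
Particular solution: y = e^(3x)(2cos(3x) - (4/3)sin(3x))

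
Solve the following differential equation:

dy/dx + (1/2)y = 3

Using integrating factor method:

General solution: y = 6 + Ce^(-x/2)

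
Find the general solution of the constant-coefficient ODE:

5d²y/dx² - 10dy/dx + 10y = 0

Characteristic equation: 5r² - 10r + 10 = 0
Divide by 5: r² - 2r + 2 = 0
Roots: r = 1 ± i (complex conjugates)
General solution: y = e^x(C₁cos(x) + C₂sin(x))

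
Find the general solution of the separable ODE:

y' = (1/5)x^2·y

Separating variables and integrating:
ln|y| = x^3/15 + C

General solution: y = Ce^(x^3/15)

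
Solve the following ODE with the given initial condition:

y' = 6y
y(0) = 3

General solution: y = Ce^(6x)
Applying IC y(0) = 3:
Particular solution: y = 3e^(6x)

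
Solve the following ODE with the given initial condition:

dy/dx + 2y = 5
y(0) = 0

General solution: y = 5/2 + Ce^(-2x)
Applying y(0) = 0: C = 0 - 5/2 = -5/2
Particular solution: y = 5/2 - (5/2)e^(-2x)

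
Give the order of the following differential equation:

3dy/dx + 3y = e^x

The order is 1 (highest derivative is of order 1).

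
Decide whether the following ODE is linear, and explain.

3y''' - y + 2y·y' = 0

Nonlinear (product y·y')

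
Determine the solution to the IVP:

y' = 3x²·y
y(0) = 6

General solution: y = Ce^(x³)
Applying IC y(0) = 6:
Particular solution: y = 6e^(x³)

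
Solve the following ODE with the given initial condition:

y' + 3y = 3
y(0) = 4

General solution: y = 1 + Ce^(-3x)
Applying y(0) = 4: C = 4 - 1 = 3
Particular solution: y = 1 + 3e^(-3x)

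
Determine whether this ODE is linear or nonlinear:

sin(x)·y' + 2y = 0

Linear (y and its derivatives appear to the first power only, no products of y terms)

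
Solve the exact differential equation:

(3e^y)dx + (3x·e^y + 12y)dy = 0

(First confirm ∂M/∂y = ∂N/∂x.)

Verify exactness: ∂M/∂y = ∂N/∂x ✓
Find F(x,y) such that ∂F/∂x = M, ∂F/∂y = N
Solution: 3x·e^y + 6y² = C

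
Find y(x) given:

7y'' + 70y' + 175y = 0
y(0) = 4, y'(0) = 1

General solution: y = (C₁ + C₂x)e^(-5x)
Repeated root r = -5
Applying ICs: C₁ = 4, C₂ = 21
Particular solution: y = (4 + 21x)e^(-5x)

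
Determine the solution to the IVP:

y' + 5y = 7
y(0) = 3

General solution: y = 7/5 + Ce^(-5x)
Applying y(0) = 3: C = 3 - 7/5 = 8/5
Particular solution: y = 7/5 + (8/5)e^(-5x)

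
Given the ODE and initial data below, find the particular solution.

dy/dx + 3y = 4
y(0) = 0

General solution: y = 4/3 + Ce^(-3x)
Applying y(0) = 0: C = 0 - 4/3 = -4/3
Particular solution: y = 4/3 - (4/3)e^(-3x)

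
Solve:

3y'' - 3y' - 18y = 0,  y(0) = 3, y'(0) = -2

General solution: y = C₁e^(3x) + C₂e^(-2x)
Applying ICs: C₁ = 4/5, C₂ = 11/5
Particular solution: y = (4/5)e^(3x) + (11/5)e^(-2x)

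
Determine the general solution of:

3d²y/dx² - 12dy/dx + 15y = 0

Characteristic equation: 3r² - 12r + 15 = 0
Divide by 3: r² - 4r + 5 = 0
Roots: r = 2 ± i (complex conjugates)
General solution: y = e^(2x)(C₁cos(x) + C₂sin(x))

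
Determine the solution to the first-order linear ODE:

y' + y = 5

Using integrating factor method:

General solution: y = 5 + Ce^(-x)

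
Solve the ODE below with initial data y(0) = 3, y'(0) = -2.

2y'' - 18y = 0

General solution: y = C₁e^(3x) + C₂e^(-3x)
Applying ICs: C₁ = 7/6, C₂ = 11/6
Particular solution: y = (7/6)e^(3x) + (11/6)e^(-3x)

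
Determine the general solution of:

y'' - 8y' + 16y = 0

Characteristic equation: r² - 8r + 16 = 0
Factored: (r - 4)² = 0
Repeated root: r = 4
General solution: y = (C₁ + C₂x)e^(4x)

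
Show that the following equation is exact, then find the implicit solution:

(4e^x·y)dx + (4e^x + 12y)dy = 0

Verify exactness: ∂M/∂y = ∂N/∂x ✓
Find F(x,y) such that ∂F/∂x = M, ∂F/∂y = N
Solution: 4e^x·y + 6y² = C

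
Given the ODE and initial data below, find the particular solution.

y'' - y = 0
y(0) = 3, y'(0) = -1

General solution: y = C₁e^x + C₂e^(-x)
Applying ICs: C₁ = 1, C₂ = 2
Particular solution: y = e^x + 2e^(-x)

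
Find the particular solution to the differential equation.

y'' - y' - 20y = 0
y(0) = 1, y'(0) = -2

General solution: y = C₁e^(5x) + C₂e^(-4x)
Applying ICs: C₁ = 2/9, C₂ = 7/9
Particular solution: y = (2/9)e^(5x) + (7/9)e^(-4x)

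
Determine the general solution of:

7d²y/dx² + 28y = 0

Characteristic equation: 7r² + 28 = 0
Divide by 7: r² + 4 = 0
Roots: r = ±2i (complex conjugates)
General solution: y = C₁cos(2x) + C₂sin(2x)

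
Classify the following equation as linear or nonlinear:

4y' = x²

Linear (y and its derivatives appear to the first power only, no products of y terms)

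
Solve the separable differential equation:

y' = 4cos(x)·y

Separating variables and integrating:
ln|y| = 4sin(x) + C

General solution: y = Ce^(4sin(x))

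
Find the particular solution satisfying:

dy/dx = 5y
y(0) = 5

General solution: y = Ce^(5x)
Applying IC y(0) = 5:
Particular solution: y = 5e^(5x)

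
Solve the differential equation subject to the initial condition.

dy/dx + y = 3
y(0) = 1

General solution: y = 3 + Ce^(-x)
Applying y(0) = 1: C = 1 - 3 = -2
Particular solution: y = 3 - 2e^(-x)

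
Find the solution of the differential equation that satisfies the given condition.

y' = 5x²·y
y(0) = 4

General solution: y = Ce^(5x³/3)
Applying IC y(0) = 4:
Particular solution: y = 4e^(5x³/3)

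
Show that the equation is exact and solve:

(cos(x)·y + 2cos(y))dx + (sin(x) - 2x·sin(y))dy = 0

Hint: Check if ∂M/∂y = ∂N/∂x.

Verify exactness: ∂M/∂y = ∂N/∂x ✓
Find F(x,y) such that ∂F/∂x = M, ∂F/∂y = N
Solution: sin(x)·y + 2x·cos(y) = C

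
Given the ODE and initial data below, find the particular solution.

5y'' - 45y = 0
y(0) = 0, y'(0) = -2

General solution: y = C₁e^(3x) + C₂e^(-3x)
Applying ICs: C₁ = -1/3, C₂ = 1/3
Particular solution: y = -(1/3)e^(3x) + (1/3)e^(-3x)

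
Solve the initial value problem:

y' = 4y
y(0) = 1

General solution: y = Ce^(4x)
Applying IC y(0) = 1:
Particular solution: y = e^(4x)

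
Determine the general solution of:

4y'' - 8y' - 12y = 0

Characteristic equation: 4r² - 8r - 12 = 0
Divide by 4: r² - 2r - 3 = 0
Roots: r = 3, -1 (distinct real)
General solution: y = C₁e^(3x) + C₂e^(-x)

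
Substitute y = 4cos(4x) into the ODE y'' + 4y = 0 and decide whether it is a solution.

Verification:
y'' = -64cos(4x)
y'' + 4y ≠ 0 (frequency mismatch: got 16 instead of 4)

No, it is not a solution.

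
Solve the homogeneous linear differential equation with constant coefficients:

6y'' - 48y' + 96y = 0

Characteristic equation: 6r² - 48r + 96 = 0
Divide by 6: r² - 8r + 16 = 0
Factored: (r - 4)² = 0
Repeated root: r = 4
General solution: y = (C₁ + C₂x)e^(4x)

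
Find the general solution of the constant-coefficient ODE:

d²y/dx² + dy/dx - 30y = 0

Characteristic equation: r² + r - 30 = 0
Roots: r = 5, -6 (distinct real)
General solution: y = C₁e^(5x) + C₂e^(-6x)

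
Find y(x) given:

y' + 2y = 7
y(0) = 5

General solution: y = 7/2 + Ce^(-2x)
Applying y(0) = 5: C = 5 - 7/2 = 3/2
Particular solution: y = 7/2 + (3/2)e^(-2x)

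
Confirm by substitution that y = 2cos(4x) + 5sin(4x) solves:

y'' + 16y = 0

Verification:
y'' = -32cos(4x) - 80sin(4x)
y'' + 16y = 0 ✓

Yes, it is a solution.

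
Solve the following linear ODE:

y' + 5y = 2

Using integrating factor method:

General solution: y = 2/5 + Ce^(-5x)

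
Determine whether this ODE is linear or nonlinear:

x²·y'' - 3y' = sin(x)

Linear (y and its derivatives appear to the first power only, no products of y terms)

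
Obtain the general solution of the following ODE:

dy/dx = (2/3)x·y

Separating variables and integrating:
ln|y| = x^2/3 + C

General solution: y = Ce^(x^2/3)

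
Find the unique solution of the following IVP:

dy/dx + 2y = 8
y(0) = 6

General solution: y = 4 + Ce^(-2x)
Applying y(0) = 6: C = 6 - 4 = 2
Particular solution: y = 4 + 2e^(-2x)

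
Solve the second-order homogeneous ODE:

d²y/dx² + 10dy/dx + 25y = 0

Characteristic equation: r² + 10r + 25 = 0
Factored: (r + 5)² = 0
Repeated root: r = -5
General solution: y = (C₁ + C₂x)e^(-5x)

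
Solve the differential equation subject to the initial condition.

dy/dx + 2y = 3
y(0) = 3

General solution: y = 3/2 + Ce^(-2x)
Applying y(0) = 3: C = 3 - 3/2 = 3/2
Particular solution: y = 3/2 + (3/2)e^(-2x)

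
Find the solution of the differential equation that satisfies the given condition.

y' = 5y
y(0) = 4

General solution: y = Ce^(5x)
Applying IC y(0) = 4:
Particular solution: y = 4e^(5x)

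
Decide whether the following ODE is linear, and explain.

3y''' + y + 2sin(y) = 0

Nonlinear (sin(y) is nonlinear in y)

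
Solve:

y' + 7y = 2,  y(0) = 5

General solution: y = 2/7 + Ce^(-7x)
Applying y(0) = 5: C = 5 - 2/7 = 33/7
Particular solution: y = 2/7 + (33/7)e^(-7x)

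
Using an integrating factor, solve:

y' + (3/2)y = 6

Using integrating factor method:

General solution: y = 4 + Ce^(-3x/2)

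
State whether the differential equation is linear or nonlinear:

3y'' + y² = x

Nonlinear (y² term)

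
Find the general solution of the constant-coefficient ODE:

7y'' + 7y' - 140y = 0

Characteristic equation: 7r² + 7r - 140 = 0
Divide by 7: r² + r - 20 = 0
Roots: r = 4, -5 (distinct real)
General solution: y = C₁e^(4x) + C₂e^(-5x)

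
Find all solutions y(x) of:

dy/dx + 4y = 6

Using integrating factor method:

General solution: y = 3/2 + Ce^(-4x)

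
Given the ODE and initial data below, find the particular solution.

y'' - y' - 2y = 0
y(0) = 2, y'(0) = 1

General solution: y = C₁e^(2x) + C₂e^(-x)
Applying ICs: C₁ = 1, C₂ = 1
Particular solution: y = e^(2x) + e^(-x)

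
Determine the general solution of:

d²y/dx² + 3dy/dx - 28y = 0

Characteristic equation: r² + 3r - 28 = 0
Roots: r = 4, -7 (distinct real)
General solution: y = C₁e^(4x) + C₂e^(-7x)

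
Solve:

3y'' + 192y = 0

Characteristic equation: 3r² + 192 = 0
Divide by 3: r² + 64 = 0
Roots: r = ±8i (complex conjugates)
General solution: y = C₁cos(8x) + C₂sin(8x)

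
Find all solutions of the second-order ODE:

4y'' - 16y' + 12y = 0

Characteristic equation: 4r² - 16r + 12 = 0
Divide by 4: r² - 4r + 3 = 0
Roots: r = 1, 3 (distinct real)
General solution: y = C₁e^x + C₂e^(3x)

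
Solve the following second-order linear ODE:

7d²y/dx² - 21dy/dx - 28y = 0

Characteristic equation: 7r² - 21r - 28 = 0
Divide by 7: r² - 3r - 4 = 0
Roots: r = 4, -1 (distinct real)
General solution: y = C₁e^(4x) + C₂e^(-x)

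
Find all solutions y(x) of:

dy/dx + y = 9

Using integrating factor method:

General solution: y = 9 + Ce^(-x)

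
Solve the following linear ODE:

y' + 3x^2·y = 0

Using integrating factor method:

General solution: y = Ce^(-x^3)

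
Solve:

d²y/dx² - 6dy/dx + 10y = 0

Characteristic equation: r² - 6r + 10 = 0
Roots: r = 3 ± i (complex conjugates)
General solution: y = e^(3x)(C₁cos(x) + C₂sin(x))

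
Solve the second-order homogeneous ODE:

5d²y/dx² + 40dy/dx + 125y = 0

Characteristic equation: 5r² + 40r + 125 = 0
Divide by 5: r² + 8r + 25 = 0
Roots: r = -4 ± 3i (complex conjugates)
General solution: y = e^(-4x)(C₁cos(3x) + C₂sin(3x))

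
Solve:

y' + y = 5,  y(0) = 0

General solution: y = 5 + Ce^(-x)
Applying y(0) = 0: C = 0 - 5 = -5
Particular solution: y = 5 - 5e^(-x)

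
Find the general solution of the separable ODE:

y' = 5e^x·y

Separating variables and integrating:
ln|y| = 5e^x + C

General solution: y = Ce^(5e^x)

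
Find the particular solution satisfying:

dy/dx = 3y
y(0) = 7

General solution: y = Ce^(3x)
Applying IC y(0) = 7:
Particular solution: y = 7e^(3x)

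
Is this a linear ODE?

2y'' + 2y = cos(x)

Yes. Linear (y and its derivatives appear to the first power only, no products of y terms)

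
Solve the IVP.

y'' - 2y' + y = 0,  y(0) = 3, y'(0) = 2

General solution: y = (C₁ + C₂x)e^x
Repeated root r = 1
Applying ICs: C₁ = 3, C₂ = -1
Particular solution: y = (3 - x)e^x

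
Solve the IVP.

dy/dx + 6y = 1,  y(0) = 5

General solution: y = 1/6 + Ce^(-6x)
Applying y(0) = 5: C = 5 - 1/6 = 29/6
Particular solution: y = 1/6 + (29/6)e^(-6x)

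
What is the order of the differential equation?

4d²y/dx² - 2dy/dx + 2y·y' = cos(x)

The order is 2 (highest derivative is of order 2).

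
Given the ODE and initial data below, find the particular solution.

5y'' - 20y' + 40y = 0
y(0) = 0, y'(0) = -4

General solution: y = e^(2x)(C₁cos(2x) + C₂sin(2x))
Complex roots r = 2 ± 2i
Applying ICs: C₁ = 0, C₂ = -2
Particular solution: y = e^(2x)(-2sin(2x))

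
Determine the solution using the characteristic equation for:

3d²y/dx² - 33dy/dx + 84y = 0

Characteristic equation: 3r² - 33r + 84 = 0
Divide by 3: r² - 11r + 28 = 0
Roots: r = 4, 7 (distinct real)
General solution: y = C₁e^(4x) + C₂e^(7x)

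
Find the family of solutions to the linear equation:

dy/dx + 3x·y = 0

Using integrating factor method:

General solution: y = Ce^(-3x^2/2)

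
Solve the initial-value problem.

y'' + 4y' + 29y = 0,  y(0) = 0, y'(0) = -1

General solution: y = e^(-2x)(C₁cos(5x) + C₂sin(5x))
Complex roots r = -2 ± 5i
Applying ICs: C₁ = 0, C₂ = -1/5
Particular solution: y = e^(-2x)(-(1/5)sin(5x))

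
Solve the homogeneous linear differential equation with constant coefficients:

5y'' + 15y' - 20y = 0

Characteristic equation: 5r² + 15r - 20 = 0
Divide by 5: r² + 3r - 4 = 0
Roots: r = 1, -4 (distinct real)
General solution: y = C₁e^x + C₂e^(-4x)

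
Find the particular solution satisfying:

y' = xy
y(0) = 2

General solution: y = Ce^(x²/2)
Applying IC y(0) = 2:
Particular solution: y = 2e^(x²/2)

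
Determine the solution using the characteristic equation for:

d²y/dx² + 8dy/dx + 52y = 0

Characteristic equation: r² + 8r + 52 = 0
Roots: r = -4 ± 6i (complex conjugates)
General solution: y = e^(-4x)(C₁cos(6x) + C₂sin(6x))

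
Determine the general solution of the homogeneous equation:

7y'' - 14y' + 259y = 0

Characteristic equation: 7r² - 14r + 259 = 0
Divide by 7: r² - 2r + 37 = 0
Roots: r = 1 ± 6i (complex conjugates)
General solution: y = e^x(C₁cos(6x) + C₂sin(6x))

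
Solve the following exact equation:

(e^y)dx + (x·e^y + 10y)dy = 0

Verify exactness: ∂M/∂y = ∂N/∂x ✓
Find F(x,y) such that ∂F/∂x = M, ∂F/∂y = N
Solution: x·e^y + 5y² = C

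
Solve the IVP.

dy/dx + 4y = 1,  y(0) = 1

General solution: y = 1/4 + Ce^(-4x)
Applying y(0) = 1: C = 1 - 1/4 = 3/4
Particular solution: y = 1/4 + (3/4)e^(-4x)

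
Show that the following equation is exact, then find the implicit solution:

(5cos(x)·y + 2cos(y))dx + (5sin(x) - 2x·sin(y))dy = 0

Verify exactness: ∂M/∂y = ∂N/∂x ✓
Find F(x,y) such that ∂F/∂x = M, ∂F/∂y = N
Solution: 5sin(x)·y + 2x·cos(y) = C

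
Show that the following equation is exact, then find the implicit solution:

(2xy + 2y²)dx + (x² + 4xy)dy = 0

Verify exactness: ∂M/∂y = ∂N/∂x ✓
Find F(x,y) such that ∂F/∂x = M, ∂F/∂y = N
Solution: x²y + 2xy² = C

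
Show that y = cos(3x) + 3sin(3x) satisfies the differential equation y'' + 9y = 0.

Verification:
y'' = -9cos(3x) - 27sin(3x)
y'' + 9y = 0 ✓

Yes, it is a solution.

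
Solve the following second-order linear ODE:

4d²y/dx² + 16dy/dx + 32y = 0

Characteristic equation: 4r² + 16r + 32 = 0
Divide by 4: r² + 4r + 8 = 0
Roots: r = -2 ± 2i (complex conjugates)
General solution: y = e^(-2x)(C₁cos(2x) + C₂sin(2x))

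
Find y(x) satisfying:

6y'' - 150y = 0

Characteristic equation: 6r² - 150 = 0
Divide by 6: r² - 25 = 0
Roots: r = 5, -5 (distinct real)
General solution: y = C₁e^(5x) + C₂e^(-5x)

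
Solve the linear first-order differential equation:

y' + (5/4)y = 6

Using integrating factor method:

General solution: y = 24/5 + Ce^(-5x/4)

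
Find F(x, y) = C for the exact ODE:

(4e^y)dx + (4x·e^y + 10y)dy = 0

Verify exactness: ∂M/∂y = ∂N/∂x ✓
Find F(x,y) such that ∂F/∂x = M, ∂F/∂y = N
Solution: 4x·e^y + 5y² = C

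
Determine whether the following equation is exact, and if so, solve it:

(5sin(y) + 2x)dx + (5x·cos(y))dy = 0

Verify exactness: ∂M/∂y = ∂N/∂x ✓
Find F(x,y) such that ∂F/∂x = M, ∂F/∂y = N
Solution: 5x·sin(y) + x² = C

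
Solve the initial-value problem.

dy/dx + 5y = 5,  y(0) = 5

General solution: y = 1 + Ce^(-5x)
Applying y(0) = 5: C = 5 - 1 = 4
Particular solution: y = 1 + 4e^(-5x)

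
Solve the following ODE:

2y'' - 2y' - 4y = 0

Characteristic equation: 2r² - 2r - 4 = 0
Divide by 2: r² - r - 2 = 0
Roots: r = 2, -1 (distinct real)
General solution: y = C₁e^(2x) + C₂e^(-x)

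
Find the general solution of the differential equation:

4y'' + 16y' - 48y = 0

Characteristic equation: 4r² + 16r - 48 = 0
Divide by 4: r² + 4r - 12 = 0
Roots: r = 2, -6 (distinct real)
General solution: y = C₁e^(2x) + C₂e^(-6x)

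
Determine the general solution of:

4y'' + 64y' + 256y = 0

Characteristic equation: 4r² + 64r + 256 = 0
Divide by 4: r² + 16r + 64 = 0
Factored: (r + 8)² = 0
Repeated root: r = -8
General solution: y = (C₁ + C₂x)e^(-8x)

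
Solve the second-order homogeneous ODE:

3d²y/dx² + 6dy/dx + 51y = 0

Characteristic equation: 3r² + 6r + 51 = 0
Divide by 3: r² + 2r + 17 = 0
Roots: r = -1 ± 4i (complex conjugates)
General solution: y = e^(-x)(C₁cos(4x) + C₂sin(4x))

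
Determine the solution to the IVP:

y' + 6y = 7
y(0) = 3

General solution: y = 7/6 + Ce^(-6x)
Applying y(0) = 3: C = 3 - 7/6 = 11/6
Particular solution: y = 7/6 + (11/6)e^(-6x)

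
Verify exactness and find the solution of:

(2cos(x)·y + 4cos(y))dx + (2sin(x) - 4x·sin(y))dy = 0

Verify exactness: ∂M/∂y = ∂N/∂x ✓
Find F(x,y) such that ∂F/∂x = M, ∂F/∂y = N
Solution: 2sin(x)·y + 4x·cos(y) = C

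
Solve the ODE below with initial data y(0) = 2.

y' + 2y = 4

General solution: y = 2 + Ce^(-2x)
Applying y(0) = 2: C = 2 - 2 = 0
Particular solution: y = 2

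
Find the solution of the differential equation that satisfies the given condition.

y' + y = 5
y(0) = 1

General solution: y = 5 + Ce^(-x)
Applying y(0) = 1: C = 1 - 5 = -4
Particular solution: y = 5 - 4e^(-x)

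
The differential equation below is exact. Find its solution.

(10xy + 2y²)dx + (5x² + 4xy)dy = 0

Verify exactness: ∂M/∂y = ∂N/∂x ✓
Find F(x,y) such that ∂F/∂x = M, ∂F/∂y = N
Solution: 5x²y + 2xy² = C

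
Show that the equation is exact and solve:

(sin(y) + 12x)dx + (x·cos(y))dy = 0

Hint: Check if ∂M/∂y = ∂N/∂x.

Verify exactness: ∂M/∂y = ∂N/∂x ✓
Find F(x,y) such that ∂F/∂x = M, ∂F/∂y = N
Solution: x·sin(y) + 6x² = C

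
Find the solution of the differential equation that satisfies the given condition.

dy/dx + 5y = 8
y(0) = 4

General solution: y = 8/5 + Ce^(-5x)
Applying y(0) = 4: C = 4 - 8/5 = 12/5
Particular solution: y = 8/5 + (12/5)e^(-5x)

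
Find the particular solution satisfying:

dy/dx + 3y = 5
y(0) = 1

General solution: y = 5/3 + Ce^(-3x)
Applying y(0) = 1: C = 1 - 5/3 = -2/3
Particular solution: y = 5/3 - (2/3)e^(-3x)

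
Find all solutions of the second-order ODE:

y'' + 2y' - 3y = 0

Characteristic equation: r² + 2r - 3 = 0
Roots: r = 1, -3 (distinct real)
General solution: y = C₁e^x + C₂e^(-3x)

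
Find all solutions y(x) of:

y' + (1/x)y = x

Using integrating factor method:

General solution: y = (1/3)x^2 + C/x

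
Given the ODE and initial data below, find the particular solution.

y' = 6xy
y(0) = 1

General solution: y = Ce^(3x²)
Applying IC y(0) = 1:
Particular solution: y = e^(3x²)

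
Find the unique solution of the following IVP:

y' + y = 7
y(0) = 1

General solution: y = 7 + Ce^(-x)
Applying y(0) = 1: C = 1 - 7 = -6
Particular solution: y = 7 - 6e^(-x)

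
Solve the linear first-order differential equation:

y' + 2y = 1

Using integrating factor method:

General solution: y = 1/2 + Ce^(-2x)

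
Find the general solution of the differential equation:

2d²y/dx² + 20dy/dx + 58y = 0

Characteristic equation: 2r² + 20r + 58 = 0
Divide by 2: r² + 10r + 29 = 0
Roots: r = -5 ± 2i (complex conjugates)
General solution: y = e^(-5x)(C₁cos(2x) + C₂sin(2x))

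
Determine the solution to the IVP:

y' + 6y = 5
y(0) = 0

General solution: y = 5/6 + Ce^(-6x)
Applying y(0) = 0: C = 0 - 5/6 = -5/6
Particular solution: y = 5/6 - (5/6)e^(-6x)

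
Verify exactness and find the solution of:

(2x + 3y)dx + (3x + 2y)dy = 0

Verify exactness: ∂M/∂y = ∂N/∂x ✓
Find F(x,y) such that ∂F/∂x = M, ∂F/∂y = N
Solution: x² + 3xy + y² = C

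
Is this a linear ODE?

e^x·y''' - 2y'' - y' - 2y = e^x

Yes. Linear (y and its derivatives appear to the first power only, no products of y terms)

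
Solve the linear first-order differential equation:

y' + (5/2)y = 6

Using integrating factor method:

General solution: y = 12/5 + Ce^(-5x/2)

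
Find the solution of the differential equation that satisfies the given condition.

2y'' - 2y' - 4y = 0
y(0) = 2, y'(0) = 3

General solution: y = C₁e^(2x) + C₂e^(-x)
Applying ICs: C₁ = 5/3, C₂ = 1/3
Particular solution: y = (5/3)e^(2x) + (1/3)e^(-x)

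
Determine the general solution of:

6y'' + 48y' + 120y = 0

Characteristic equation: 6r² + 48r + 120 = 0
Divide by 6: r² + 8r + 20 = 0
Roots: r = -4 ± 2i (complex conjugates)
General solution: y = e^(-4x)(C₁cos(2x) + C₂sin(2x))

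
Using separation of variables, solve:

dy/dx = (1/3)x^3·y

Separating variables and integrating:
ln|y| = x^4/12 + C

General solution: y = Ce^(x^4/12)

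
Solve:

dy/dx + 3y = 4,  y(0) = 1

General solution: y = 4/3 + Ce^(-3x)
Applying y(0) = 1: C = 1 - 4/3 = -1/3
Particular solution: y = 4/3 - (1/3)e^(-3x)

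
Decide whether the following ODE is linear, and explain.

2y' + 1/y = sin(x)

Nonlinear (1/y term)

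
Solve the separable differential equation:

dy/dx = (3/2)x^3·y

Separating variables and integrating:
ln|y| = 3x^4/8 + C

General solution: y = Ce^(3x^4/8)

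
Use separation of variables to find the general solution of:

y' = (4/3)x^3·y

Separating variables and integrating:
ln|y| = x^4/3 + C

General solution: y = Ce^(x^4/3)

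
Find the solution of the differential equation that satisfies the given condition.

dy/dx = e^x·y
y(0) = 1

General solution: y = Ce^(e^x)
Applying IC y(0) = 1:
Particular solution: y = e^(e^x - 1)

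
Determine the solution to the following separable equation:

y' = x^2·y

Separating variables and integrating:
ln|y| = x^3/3 + C

General solution: y = Ce^(x^3/3)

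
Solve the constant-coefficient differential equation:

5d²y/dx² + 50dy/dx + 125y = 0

Characteristic equation: 5r² + 50r + 125 = 0
Divide by 5: r² + 10r + 25 = 0
Factored: (r + 5)² = 0
Repeated root: r = -5
General solution: y = (C₁ + C₂x)e^(-5x)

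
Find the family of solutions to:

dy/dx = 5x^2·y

Separating variables and integrating:
ln|y| = 5x^3/3 + C

General solution: y = Ce^(5x^3/3)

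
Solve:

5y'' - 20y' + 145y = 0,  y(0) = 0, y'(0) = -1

General solution: y = e^(2x)(C₁cos(5x) + C₂sin(5x))
Complex roots r = 2 ± 5i
Applying ICs: C₁ = 0, C₂ = -1/5
Particular solution: y = e^(2x)(-(1/5)sin(5x))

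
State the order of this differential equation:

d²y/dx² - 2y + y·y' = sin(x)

The order is 2 (highest derivative is of order 2).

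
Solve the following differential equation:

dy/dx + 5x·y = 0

Using integrating factor method:

General solution: y = Ce^(-5x^2/2)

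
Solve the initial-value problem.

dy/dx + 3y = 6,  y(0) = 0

General solution: y = 2 + Ce^(-3x)
Applying y(0) = 0: C = 0 - 2 = -2
Particular solution: y = 2 - 2e^(-3x)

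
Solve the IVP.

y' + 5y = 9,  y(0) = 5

General solution: y = 9/5 + Ce^(-5x)
Applying y(0) = 5: C = 5 - 9/5 = 16/5
Particular solution: y = 9/5 + (16/5)e^(-5x)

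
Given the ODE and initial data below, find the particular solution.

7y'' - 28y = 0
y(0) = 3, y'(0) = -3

General solution: y = C₁e^(2x) + C₂e^(-2x)
Applying ICs: C₁ = 3/4, C₂ = 9/4
Particular solution: y = (3/4)e^(2x) + (9/4)e^(-2x)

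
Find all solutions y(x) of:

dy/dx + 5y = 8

Using integrating factor method:

General solution: y = 8/5 + Ce^(-5x)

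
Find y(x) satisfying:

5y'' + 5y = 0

Characteristic equation: 5r² + 5 = 0
Divide by 5: r² + 1 = 0
Roots: r = ±i (complex conjugates)
General solution: y = C₁cos(x) + C₂sin(x)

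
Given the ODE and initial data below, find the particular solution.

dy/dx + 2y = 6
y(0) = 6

General solution: y = 3 + Ce^(-2x)
Applying y(0) = 6: C = 6 - 3 = 3
Particular solution: y = 3 + 3e^(-2x)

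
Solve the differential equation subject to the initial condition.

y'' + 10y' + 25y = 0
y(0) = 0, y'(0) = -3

General solution: y = (C₁ + C₂x)e^(-5x)
Repeated root r = -5
Applying ICs: C₁ = 0, C₂ = -3
Particular solution: y = -3xe^(-5x)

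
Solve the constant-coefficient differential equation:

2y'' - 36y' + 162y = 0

Characteristic equation: 2r² - 36r + 162 = 0
Divide by 2: r² - 18r + 81 = 0
Factored: (r - 9)² = 0
Repeated root: r = 9
General solution: y = (C₁ + C₂x)e^(9x)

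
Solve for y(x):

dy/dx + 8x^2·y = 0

Using integrating factor method:

General solution: y = Ce^(-8x^3/3)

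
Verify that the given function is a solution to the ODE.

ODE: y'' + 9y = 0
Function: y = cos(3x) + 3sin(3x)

Verification:
y'' = -9cos(3x) - 27sin(3x)
y'' + 9y = 0 ✓

Yes, it is a solution.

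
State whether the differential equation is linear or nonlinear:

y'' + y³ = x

Nonlinear (y³ term)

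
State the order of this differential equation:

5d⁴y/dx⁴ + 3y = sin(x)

The order is 4 (highest derivative is of order 4).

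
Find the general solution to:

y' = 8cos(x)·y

Separating variables and integrating:
ln|y| = 8sin(x) + C

General solution: y = Ce^(8sin(x))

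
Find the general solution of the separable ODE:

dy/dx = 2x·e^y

Separating variables and integrating:
-e^(-y) = x² + C

General solution: y = -ln(C - x²)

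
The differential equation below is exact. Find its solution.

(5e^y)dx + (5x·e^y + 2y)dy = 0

Verify exactness: ∂M/∂y = ∂N/∂x ✓
Find F(x,y) such that ∂F/∂x = M, ∂F/∂y = N
Solution: 5x·e^y + y² = C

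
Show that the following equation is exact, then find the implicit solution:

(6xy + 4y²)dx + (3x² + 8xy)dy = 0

Verify exactness: ∂M/∂y = ∂N/∂x ✓
Find F(x,y) such that ∂F/∂x = M, ∂F/∂y = N
Solution: 3x²y + 4xy² = C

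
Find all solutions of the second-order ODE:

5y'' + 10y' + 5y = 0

Characteristic equation: 5r² + 10r + 5 = 0
Divide by 5: r² + 2r + 1 = 0
Factored: (r + 1)² = 0
Repeated root: r = -1
General solution: y = (C₁ + C₂x)e^(-x)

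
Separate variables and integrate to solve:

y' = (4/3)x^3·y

Separating variables and integrating:
ln|y| = x^4/3 + C

General solution: y = Ce^(x^4/3)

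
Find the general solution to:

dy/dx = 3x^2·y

Separating variables and integrating:
ln|y| = x^3 + C

General solution: y = Ce^(x^3)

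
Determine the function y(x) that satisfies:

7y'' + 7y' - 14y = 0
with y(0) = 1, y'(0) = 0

General solution: y = C₁e^x + C₂e^(-2x)
Applying ICs: C₁ = 2/3, C₂ = 1/3
Particular solution: y = (2/3)e^x + (1/3)e^(-2x)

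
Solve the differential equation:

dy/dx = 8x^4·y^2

Separating variables and integrating:
-1/y = 8x^5/5 + C

General solution: y^-1 = (-8/5)x^5 + C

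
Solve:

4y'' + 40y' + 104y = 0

Characteristic equation: 4r² + 40r + 104 = 0
Divide by 4: r² + 10r + 26 = 0
Roots: r = -5 ± i (complex conjugates)
General solution: y = e^(-5x)(C₁cos(x) + C₂sin(x))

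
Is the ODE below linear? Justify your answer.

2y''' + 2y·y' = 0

No. Nonlinear (product y·y')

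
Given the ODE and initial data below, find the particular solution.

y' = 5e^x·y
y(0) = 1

General solution: y = Ce^(5e^x)
Applying IC y(0) = 1:
Particular solution: y = e^(5(e^x - 1))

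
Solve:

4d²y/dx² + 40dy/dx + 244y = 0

Characteristic equation: 4r² + 40r + 244 = 0
Divide by 4: r² + 10r + 61 = 0
Roots: r = -5 ± 6i (complex conjugates)
General solution: y = e^(-5x)(C₁cos(6x) + C₂sin(6x))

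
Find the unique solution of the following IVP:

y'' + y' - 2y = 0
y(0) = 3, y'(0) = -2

General solution: y = C₁e^x + C₂e^(-2x)
Applying ICs: C₁ = 4/3, C₂ = 5/3
Particular solution: y = (4/3)e^x + (5/3)e^(-2x)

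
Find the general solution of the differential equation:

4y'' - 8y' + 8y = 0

Characteristic equation: 4r² - 8r + 8 = 0
Divide by 4: r² - 2r + 2 = 0
Roots: r = 1 ± i (complex conjugates)
General solution: y = e^x(C₁cos(x) + C₂sin(x))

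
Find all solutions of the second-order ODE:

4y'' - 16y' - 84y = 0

Characteristic equation: 4r² - 16r - 84 = 0
Divide by 4: r² - 4r - 21 = 0
Roots: r = 7, -3 (distinct real)
General solution: y = C₁e^(7x) + C₂e^(-3x)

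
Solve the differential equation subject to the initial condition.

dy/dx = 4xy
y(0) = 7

General solution: y = Ce^(2x²)
Applying IC y(0) = 7:
Particular solution: y = 7e^(2x²)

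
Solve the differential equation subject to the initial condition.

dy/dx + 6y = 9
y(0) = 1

General solution: y = 3/2 + Ce^(-6x)
Applying y(0) = 1: C = 1 - 3/2 = -1/2
Particular solution: y = 3/2 - (1/2)e^(-6x)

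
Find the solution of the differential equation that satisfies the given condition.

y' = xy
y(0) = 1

General solution: y = Ce^(x²/2)
Applying IC y(0) = 1:
Particular solution: y = e^(x²/2)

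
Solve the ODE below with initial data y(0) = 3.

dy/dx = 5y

General solution: y = Ce^(5x)
Applying IC y(0) = 3:
Particular solution: y = 3e^(5x)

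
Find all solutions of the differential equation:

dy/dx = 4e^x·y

Separating variables and integrating:
ln|y| = 4e^x + C

General solution: y = Ce^(4e^x)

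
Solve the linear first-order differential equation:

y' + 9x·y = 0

Using integrating factor method:

General solution: y = Ce^(-9x^2/2)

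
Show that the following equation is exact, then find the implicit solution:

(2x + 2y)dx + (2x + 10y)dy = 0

Verify exactness: ∂M/∂y = ∂N/∂x ✓
Find F(x,y) such that ∂F/∂x = M, ∂F/∂y = N
Solution: x² + 2xy + 5y² = C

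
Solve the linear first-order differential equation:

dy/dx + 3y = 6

Using integrating factor method:

General solution: y = 2 + Ce^(-3x)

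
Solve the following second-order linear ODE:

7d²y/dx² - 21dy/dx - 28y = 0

Characteristic equation: 7r² - 21r - 28 = 0
Divide by 7: r² - 3r - 4 = 0
Roots: r = 4, -1 (distinct real)
General solution: y = C₁e^(4x) + C₂e^(-x)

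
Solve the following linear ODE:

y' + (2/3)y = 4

Using integrating factor method:

General solution: y = 6 + Ce^(-2x/3)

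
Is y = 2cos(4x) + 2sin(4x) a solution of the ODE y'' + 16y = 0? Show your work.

Verification:
y'' = -32cos(4x) - 32sin(4x)
y'' + 16y = 0 ✓

Yes, it is a solution.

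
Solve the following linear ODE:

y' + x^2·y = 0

Using integrating factor method:

General solution: y = Ce^(-x^3/3)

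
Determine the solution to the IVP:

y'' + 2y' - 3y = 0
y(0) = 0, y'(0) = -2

General solution: y = C₁e^x + C₂e^(-3x)
Applying ICs: C₁ = -1/2, C₂ = 1/2
Particular solution: y = -(1/2)e^x + (1/2)e^(-3x)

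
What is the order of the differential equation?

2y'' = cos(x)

The order is 2 (highest derivative is of order 2).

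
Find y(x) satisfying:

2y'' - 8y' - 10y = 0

Characteristic equation: 2r² - 8r - 10 = 0
Divide by 2: r² - 4r - 5 = 0
Roots: r = 5, -1 (distinct real)
General solution: y = C₁e^(5x) + C₂e^(-x)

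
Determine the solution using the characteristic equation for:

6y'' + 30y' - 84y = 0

Characteristic equation: 6r² + 30r - 84 = 0
Divide by 6: r² + 5r - 14 = 0
Roots: r = 2, -7 (distinct real)
General solution: y = C₁e^(2x) + C₂e^(-7x)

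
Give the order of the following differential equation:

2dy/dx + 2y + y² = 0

The order is 1 (highest derivative is of order 1).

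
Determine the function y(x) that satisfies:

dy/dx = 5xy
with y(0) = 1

General solution: y = Ce^(5x²/2)
Applying IC y(0) = 1:
Particular solution: y = e^(5x²/2)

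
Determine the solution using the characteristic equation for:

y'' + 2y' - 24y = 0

Characteristic equation: r² + 2r - 24 = 0
Roots: r = 4, -6 (distinct real)
General solution: y = C₁e^(4x) + C₂e^(-6x)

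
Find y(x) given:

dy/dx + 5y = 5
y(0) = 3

General solution: y = 1 + Ce^(-5x)
Applying y(0) = 3: C = 3 - 1 = 2
Particular solution: y = 1 + 2e^(-5x)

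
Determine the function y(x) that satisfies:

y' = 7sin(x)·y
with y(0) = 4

General solution: y = Ce^(-7cos(x))
Applying IC y(0) = 4:
Particular solution: y = 4e^(7(1-cos(x)))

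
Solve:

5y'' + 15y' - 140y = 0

Characteristic equation: 5r² + 15r - 140 = 0
Divide by 5: r² + 3r - 28 = 0
Roots: r = 4, -7 (distinct real)
General solution: y = C₁e^(4x) + C₂e^(-7x)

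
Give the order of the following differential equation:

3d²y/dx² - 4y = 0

The order is 2 (highest derivative is of order 2).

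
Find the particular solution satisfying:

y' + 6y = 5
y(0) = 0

General solution: y = 5/6 + Ce^(-6x)
Applying y(0) = 0: C = 0 - 5/6 = -5/6
Particular solution: y = 5/6 - (5/6)e^(-6x)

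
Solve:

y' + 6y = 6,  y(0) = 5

General solution: y = 1 + Ce^(-6x)
Applying y(0) = 5: C = 5 - 1 = 4
Particular solution: y = 1 + 4e^(-6x)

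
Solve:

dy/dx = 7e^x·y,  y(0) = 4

General solution: y = Ce^(7e^x)
Applying IC y(0) = 4:
Particular solution: y = 4e^(7(e^x - 1))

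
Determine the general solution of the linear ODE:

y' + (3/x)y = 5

Using integrating factor method:

General solution: y = (5/4)x + Cx^(-3)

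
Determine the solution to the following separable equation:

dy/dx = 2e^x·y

Separating variables and integrating:
ln|y| = 2e^x + C

General solution: y = Ce^(2e^x)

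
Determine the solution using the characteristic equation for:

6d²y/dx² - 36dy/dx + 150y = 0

Characteristic equation: 6r² - 36r + 150 = 0
Divide by 6: r² - 6r + 25 = 0
Roots: r = 3 ± 4i (complex conjugates)
General solution: y = e^(3x)(C₁cos(4x) + C₂sin(4x))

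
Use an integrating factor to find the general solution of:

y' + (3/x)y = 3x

Using integrating factor method:

General solution: y = (3/5)x^2 + Cx^(-3)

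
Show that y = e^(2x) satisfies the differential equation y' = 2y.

Verification:
y = e^(2x)
y' = 2e^(2x)
2y = 2e^(2x)
y' = 2y ✓

Yes, it is a solution.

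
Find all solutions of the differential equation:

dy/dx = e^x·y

Separating variables and integrating:
ln|y| = e^x + C

General solution: y = Ce^(e^x)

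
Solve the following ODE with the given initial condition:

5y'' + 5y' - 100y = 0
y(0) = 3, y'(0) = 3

General solution: y = C₁e^(4x) + C₂e^(-5x)
Applying ICs: C₁ = 2, C₂ = 1
Particular solution: y = 2e^(4x) + e^(-5x)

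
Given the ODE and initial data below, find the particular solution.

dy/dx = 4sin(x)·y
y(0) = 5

General solution: y = Ce^(-4cos(x))
Applying IC y(0) = 5:
Particular solution: y = 5e^(4(1-cos(x)))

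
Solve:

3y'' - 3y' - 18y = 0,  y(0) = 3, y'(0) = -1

General solution: y = C₁e^(3x) + C₂e^(-2x)
Applying ICs: C₁ = 1, C₂ = 2
Particular solution: y = e^(3x) + 2e^(-2x)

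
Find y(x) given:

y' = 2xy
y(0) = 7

General solution: y = Ce^(x²)
Applying IC y(0) = 7:
Particular solution: y = 7e^(x²)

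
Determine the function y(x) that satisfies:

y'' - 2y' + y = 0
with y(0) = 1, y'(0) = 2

General solution: y = (C₁ + C₂x)e^x
Repeated root r = 1
Applying ICs: C₁ = 1, C₂ = 1
Particular solution: y = (1 + x)e^x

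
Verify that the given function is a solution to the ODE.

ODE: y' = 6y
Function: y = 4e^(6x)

Verification:
y = 4e^(6x)
y' = 24e^(6x)
6y = 24e^(6x)
y' = 6y ✓

Yes, it is a solution.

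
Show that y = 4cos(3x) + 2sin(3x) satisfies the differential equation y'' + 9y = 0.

Verification:
y'' = -36cos(3x) - 18sin(3x)
y'' + 9y = 0 ✓

Yes, it is a solution.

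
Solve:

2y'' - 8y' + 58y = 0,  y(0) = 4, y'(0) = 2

General solution: y = e^(2x)(C₁cos(5x) + C₂sin(5x))
Complex roots r = 2 ± 5i
Applying ICs: C₁ = 4, C₂ = -6/5
Particular solution: y = e^(2x)(4cos(5x) - (6/5)sin(5x))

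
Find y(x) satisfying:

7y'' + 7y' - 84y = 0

Characteristic equation: 7r² + 7r - 84 = 0
Divide by 7: r² + r - 12 = 0
Roots: r = 3, -4 (distinct real)
General solution: y = C₁e^(3x) + C₂e^(-4x)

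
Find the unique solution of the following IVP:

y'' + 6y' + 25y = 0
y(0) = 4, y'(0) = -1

General solution: y = e^(-3x)(C₁cos(4x) + C₂sin(4x))
Complex roots r = -3 ± 4i
Applying ICs: C₁ = 4, C₂ = 11/4
Particular solution: y = e^(-3x)(4cos(4x) + (11/4)sin(4x))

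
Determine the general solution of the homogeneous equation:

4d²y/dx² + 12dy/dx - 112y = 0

Characteristic equation: 4r² + 12r - 112 = 0
Divide by 4: r² + 3r - 28 = 0
Roots: r = 4, -7 (distinct real)
General solution: y = C₁e^(4x) + C₂e^(-7x)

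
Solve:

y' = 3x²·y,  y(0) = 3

General solution: y = Ce^(x³)
Applying IC y(0) = 3:
Particular solution: y = 3e^(x³)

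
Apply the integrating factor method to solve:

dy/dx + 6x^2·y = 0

Using integrating factor method:

General solution: y = Ce^(-2x^3)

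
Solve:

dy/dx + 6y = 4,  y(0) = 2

General solution: y = 2/3 + Ce^(-6x)
Applying y(0) = 2: C = 2 - 2/3 = 4/3
Particular solution: y = 2/3 + (4/3)e^(-6x)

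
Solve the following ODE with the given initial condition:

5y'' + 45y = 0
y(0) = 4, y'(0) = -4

General solution: y = C₁cos(3x) + C₂sin(3x)
Complex roots r = ±3i
Applying ICs: C₁ = 4, C₂ = -4/3
Particular solution: y = 4cos(3x) - (4/3)sin(3x)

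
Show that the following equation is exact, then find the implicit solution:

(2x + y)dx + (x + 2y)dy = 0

Verify exactness: ∂M/∂y = ∂N/∂x ✓
Find F(x,y) such that ∂F/∂x = M, ∂F/∂y = N
Solution: x² + xy + y² = C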